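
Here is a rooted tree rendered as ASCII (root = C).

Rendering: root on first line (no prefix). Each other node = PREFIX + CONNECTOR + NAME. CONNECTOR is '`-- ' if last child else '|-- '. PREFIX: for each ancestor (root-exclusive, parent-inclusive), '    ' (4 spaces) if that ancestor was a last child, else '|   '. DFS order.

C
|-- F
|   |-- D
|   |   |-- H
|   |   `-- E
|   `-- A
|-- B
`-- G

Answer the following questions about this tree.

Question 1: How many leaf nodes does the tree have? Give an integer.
Leaves (nodes with no children): A, B, E, G, H

Answer: 5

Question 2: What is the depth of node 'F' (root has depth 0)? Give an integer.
Answer: 1

Derivation:
Path from root to F: C -> F
Depth = number of edges = 1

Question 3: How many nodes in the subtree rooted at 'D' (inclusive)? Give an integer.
Subtree rooted at D contains: D, E, H
Count = 3

Answer: 3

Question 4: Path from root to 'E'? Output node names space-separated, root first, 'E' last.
Answer: C F D E

Derivation:
Walk down from root: C -> F -> D -> E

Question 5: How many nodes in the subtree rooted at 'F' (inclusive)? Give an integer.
Subtree rooted at F contains: A, D, E, F, H
Count = 5

Answer: 5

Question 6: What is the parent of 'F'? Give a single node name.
Answer: C

Derivation:
Scan adjacency: F appears as child of C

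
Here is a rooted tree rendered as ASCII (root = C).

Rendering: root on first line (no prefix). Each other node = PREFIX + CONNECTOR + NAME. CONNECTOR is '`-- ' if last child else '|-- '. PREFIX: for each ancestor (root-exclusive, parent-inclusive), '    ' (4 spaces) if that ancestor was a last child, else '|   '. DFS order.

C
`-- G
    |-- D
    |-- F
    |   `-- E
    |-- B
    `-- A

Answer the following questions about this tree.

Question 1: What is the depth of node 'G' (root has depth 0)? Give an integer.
Path from root to G: C -> G
Depth = number of edges = 1

Answer: 1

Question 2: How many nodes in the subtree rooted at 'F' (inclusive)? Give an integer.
Answer: 2

Derivation:
Subtree rooted at F contains: E, F
Count = 2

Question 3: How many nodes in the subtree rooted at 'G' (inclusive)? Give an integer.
Answer: 6

Derivation:
Subtree rooted at G contains: A, B, D, E, F, G
Count = 6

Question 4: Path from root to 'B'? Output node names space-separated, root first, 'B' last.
Walk down from root: C -> G -> B

Answer: C G B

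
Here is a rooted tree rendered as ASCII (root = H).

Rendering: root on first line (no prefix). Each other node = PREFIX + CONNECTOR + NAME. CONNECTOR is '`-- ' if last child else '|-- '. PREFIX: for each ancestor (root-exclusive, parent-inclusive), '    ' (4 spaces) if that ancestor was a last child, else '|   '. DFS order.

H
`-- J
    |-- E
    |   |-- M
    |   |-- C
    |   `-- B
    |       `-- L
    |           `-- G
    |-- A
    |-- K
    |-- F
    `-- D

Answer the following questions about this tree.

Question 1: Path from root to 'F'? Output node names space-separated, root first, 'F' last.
Answer: H J F

Derivation:
Walk down from root: H -> J -> F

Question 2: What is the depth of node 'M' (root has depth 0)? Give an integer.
Answer: 3

Derivation:
Path from root to M: H -> J -> E -> M
Depth = number of edges = 3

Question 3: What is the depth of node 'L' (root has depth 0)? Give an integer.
Answer: 4

Derivation:
Path from root to L: H -> J -> E -> B -> L
Depth = number of edges = 4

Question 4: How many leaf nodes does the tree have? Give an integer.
Answer: 7

Derivation:
Leaves (nodes with no children): A, C, D, F, G, K, M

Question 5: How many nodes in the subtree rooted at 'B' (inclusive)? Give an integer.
Subtree rooted at B contains: B, G, L
Count = 3

Answer: 3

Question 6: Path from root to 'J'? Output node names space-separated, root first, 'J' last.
Walk down from root: H -> J

Answer: H J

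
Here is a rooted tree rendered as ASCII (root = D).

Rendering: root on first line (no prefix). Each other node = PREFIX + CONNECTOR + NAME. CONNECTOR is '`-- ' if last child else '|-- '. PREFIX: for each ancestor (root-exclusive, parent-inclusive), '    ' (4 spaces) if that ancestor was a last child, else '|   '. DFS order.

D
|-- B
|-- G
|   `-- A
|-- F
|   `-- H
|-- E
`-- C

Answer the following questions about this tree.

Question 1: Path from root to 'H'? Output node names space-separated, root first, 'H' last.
Answer: D F H

Derivation:
Walk down from root: D -> F -> H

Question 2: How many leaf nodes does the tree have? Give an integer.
Answer: 5

Derivation:
Leaves (nodes with no children): A, B, C, E, H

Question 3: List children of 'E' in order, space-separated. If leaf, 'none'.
Node E's children (from adjacency): (leaf)

Answer: none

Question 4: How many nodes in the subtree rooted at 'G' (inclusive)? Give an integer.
Answer: 2

Derivation:
Subtree rooted at G contains: A, G
Count = 2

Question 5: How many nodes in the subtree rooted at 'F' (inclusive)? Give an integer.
Subtree rooted at F contains: F, H
Count = 2

Answer: 2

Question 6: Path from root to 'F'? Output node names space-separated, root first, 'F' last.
Walk down from root: D -> F

Answer: D F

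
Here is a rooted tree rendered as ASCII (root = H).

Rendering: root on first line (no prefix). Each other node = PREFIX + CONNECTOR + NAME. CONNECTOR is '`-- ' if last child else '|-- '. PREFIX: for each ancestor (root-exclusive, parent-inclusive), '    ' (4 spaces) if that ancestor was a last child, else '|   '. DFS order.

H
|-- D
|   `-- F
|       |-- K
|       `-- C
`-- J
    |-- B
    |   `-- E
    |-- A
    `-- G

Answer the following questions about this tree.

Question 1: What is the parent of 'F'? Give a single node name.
Answer: D

Derivation:
Scan adjacency: F appears as child of D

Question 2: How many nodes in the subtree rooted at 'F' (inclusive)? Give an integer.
Subtree rooted at F contains: C, F, K
Count = 3

Answer: 3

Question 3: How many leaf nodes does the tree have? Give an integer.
Answer: 5

Derivation:
Leaves (nodes with no children): A, C, E, G, K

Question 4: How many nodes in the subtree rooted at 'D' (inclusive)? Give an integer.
Answer: 4

Derivation:
Subtree rooted at D contains: C, D, F, K
Count = 4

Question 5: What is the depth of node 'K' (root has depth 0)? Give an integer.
Answer: 3

Derivation:
Path from root to K: H -> D -> F -> K
Depth = number of edges = 3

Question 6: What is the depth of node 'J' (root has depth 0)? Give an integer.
Answer: 1

Derivation:
Path from root to J: H -> J
Depth = number of edges = 1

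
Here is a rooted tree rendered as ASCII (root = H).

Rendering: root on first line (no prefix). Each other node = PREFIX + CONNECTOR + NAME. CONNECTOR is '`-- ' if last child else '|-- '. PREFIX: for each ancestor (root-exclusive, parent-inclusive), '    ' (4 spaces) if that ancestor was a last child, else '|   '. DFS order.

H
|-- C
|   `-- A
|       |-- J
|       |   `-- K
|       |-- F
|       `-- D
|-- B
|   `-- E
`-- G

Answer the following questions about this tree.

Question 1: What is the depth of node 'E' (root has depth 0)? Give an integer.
Answer: 2

Derivation:
Path from root to E: H -> B -> E
Depth = number of edges = 2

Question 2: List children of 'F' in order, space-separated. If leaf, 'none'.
Answer: none

Derivation:
Node F's children (from adjacency): (leaf)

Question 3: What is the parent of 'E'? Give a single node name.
Scan adjacency: E appears as child of B

Answer: B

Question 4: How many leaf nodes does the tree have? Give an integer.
Leaves (nodes with no children): D, E, F, G, K

Answer: 5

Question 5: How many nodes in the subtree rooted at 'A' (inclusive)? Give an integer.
Subtree rooted at A contains: A, D, F, J, K
Count = 5

Answer: 5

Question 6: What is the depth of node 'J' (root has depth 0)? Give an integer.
Path from root to J: H -> C -> A -> J
Depth = number of edges = 3

Answer: 3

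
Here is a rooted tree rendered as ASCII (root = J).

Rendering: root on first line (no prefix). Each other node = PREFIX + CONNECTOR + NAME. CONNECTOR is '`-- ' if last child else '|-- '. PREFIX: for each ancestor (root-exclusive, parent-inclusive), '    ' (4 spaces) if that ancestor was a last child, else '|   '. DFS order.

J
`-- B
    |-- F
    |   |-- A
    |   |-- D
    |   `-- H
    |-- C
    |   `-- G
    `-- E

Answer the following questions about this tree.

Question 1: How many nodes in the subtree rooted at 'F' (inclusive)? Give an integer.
Answer: 4

Derivation:
Subtree rooted at F contains: A, D, F, H
Count = 4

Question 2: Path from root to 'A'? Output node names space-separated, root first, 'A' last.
Walk down from root: J -> B -> F -> A

Answer: J B F A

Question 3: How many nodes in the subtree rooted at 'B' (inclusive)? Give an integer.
Subtree rooted at B contains: A, B, C, D, E, F, G, H
Count = 8

Answer: 8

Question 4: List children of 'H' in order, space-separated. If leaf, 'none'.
Answer: none

Derivation:
Node H's children (from adjacency): (leaf)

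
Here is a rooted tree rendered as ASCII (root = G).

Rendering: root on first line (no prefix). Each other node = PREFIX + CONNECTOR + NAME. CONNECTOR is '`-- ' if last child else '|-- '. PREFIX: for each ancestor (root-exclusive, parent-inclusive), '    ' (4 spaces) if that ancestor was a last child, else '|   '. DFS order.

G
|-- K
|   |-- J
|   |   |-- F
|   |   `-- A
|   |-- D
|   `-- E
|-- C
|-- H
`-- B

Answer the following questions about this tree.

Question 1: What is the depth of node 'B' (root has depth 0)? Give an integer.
Answer: 1

Derivation:
Path from root to B: G -> B
Depth = number of edges = 1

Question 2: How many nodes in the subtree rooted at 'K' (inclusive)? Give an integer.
Answer: 6

Derivation:
Subtree rooted at K contains: A, D, E, F, J, K
Count = 6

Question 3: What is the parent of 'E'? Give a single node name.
Answer: K

Derivation:
Scan adjacency: E appears as child of K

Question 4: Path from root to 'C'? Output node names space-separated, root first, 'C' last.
Answer: G C

Derivation:
Walk down from root: G -> C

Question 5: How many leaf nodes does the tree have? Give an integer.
Leaves (nodes with no children): A, B, C, D, E, F, H

Answer: 7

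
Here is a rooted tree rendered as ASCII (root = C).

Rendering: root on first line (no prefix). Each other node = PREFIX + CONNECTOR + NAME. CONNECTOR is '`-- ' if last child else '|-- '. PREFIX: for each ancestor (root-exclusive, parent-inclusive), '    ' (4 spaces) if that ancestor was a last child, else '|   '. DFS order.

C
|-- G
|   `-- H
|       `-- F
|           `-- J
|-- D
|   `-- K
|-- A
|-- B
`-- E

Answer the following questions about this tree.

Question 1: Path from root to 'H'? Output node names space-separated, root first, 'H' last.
Answer: C G H

Derivation:
Walk down from root: C -> G -> H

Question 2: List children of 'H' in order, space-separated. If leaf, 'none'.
Answer: F

Derivation:
Node H's children (from adjacency): F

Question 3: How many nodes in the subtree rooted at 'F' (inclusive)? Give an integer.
Subtree rooted at F contains: F, J
Count = 2

Answer: 2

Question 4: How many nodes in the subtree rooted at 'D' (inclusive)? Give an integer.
Subtree rooted at D contains: D, K
Count = 2

Answer: 2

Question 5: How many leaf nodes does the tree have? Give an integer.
Answer: 5

Derivation:
Leaves (nodes with no children): A, B, E, J, K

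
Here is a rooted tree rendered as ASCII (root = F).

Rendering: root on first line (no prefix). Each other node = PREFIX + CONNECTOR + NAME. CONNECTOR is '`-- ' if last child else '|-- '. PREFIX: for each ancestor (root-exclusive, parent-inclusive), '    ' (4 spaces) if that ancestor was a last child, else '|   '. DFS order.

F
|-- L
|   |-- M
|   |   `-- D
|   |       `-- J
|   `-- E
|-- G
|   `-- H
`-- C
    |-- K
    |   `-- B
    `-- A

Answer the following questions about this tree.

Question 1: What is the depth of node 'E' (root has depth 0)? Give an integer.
Path from root to E: F -> L -> E
Depth = number of edges = 2

Answer: 2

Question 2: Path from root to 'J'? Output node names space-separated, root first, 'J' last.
Walk down from root: F -> L -> M -> D -> J

Answer: F L M D J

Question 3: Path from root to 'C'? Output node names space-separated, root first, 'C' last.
Answer: F C

Derivation:
Walk down from root: F -> C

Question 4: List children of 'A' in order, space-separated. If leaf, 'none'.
Node A's children (from adjacency): (leaf)

Answer: none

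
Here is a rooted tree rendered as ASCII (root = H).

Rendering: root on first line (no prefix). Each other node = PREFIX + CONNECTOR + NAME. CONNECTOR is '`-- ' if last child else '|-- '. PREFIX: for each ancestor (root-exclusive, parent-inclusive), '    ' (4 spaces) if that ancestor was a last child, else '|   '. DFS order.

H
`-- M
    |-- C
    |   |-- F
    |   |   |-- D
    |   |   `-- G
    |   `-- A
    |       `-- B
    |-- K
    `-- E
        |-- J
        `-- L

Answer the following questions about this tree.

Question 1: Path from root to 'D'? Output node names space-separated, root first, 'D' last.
Walk down from root: H -> M -> C -> F -> D

Answer: H M C F D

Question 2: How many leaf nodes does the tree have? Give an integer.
Answer: 6

Derivation:
Leaves (nodes with no children): B, D, G, J, K, L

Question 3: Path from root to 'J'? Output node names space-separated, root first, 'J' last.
Walk down from root: H -> M -> E -> J

Answer: H M E J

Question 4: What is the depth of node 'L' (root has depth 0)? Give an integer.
Answer: 3

Derivation:
Path from root to L: H -> M -> E -> L
Depth = number of edges = 3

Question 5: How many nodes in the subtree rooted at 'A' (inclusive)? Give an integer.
Answer: 2

Derivation:
Subtree rooted at A contains: A, B
Count = 2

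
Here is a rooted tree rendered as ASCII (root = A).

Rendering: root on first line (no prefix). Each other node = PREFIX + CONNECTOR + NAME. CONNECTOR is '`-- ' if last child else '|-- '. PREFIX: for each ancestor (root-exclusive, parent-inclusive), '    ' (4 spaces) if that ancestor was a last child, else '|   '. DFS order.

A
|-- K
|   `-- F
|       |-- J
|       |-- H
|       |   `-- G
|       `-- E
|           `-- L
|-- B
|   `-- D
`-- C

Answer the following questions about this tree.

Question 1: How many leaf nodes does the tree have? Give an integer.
Leaves (nodes with no children): C, D, G, J, L

Answer: 5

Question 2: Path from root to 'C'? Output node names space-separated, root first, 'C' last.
Walk down from root: A -> C

Answer: A C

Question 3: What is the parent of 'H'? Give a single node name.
Answer: F

Derivation:
Scan adjacency: H appears as child of F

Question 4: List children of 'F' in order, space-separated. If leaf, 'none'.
Node F's children (from adjacency): J, H, E

Answer: J H E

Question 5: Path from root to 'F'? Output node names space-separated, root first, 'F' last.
Walk down from root: A -> K -> F

Answer: A K F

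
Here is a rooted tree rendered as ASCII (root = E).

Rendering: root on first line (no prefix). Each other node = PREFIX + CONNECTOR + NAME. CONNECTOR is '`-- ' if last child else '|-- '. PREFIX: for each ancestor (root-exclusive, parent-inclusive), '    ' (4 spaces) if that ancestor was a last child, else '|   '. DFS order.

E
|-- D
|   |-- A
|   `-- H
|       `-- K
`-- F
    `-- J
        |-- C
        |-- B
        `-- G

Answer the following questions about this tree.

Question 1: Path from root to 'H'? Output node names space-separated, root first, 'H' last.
Answer: E D H

Derivation:
Walk down from root: E -> D -> H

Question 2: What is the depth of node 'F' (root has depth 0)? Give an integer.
Path from root to F: E -> F
Depth = number of edges = 1

Answer: 1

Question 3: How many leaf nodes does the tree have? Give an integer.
Leaves (nodes with no children): A, B, C, G, K

Answer: 5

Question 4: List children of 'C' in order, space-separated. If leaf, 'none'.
Answer: none

Derivation:
Node C's children (from adjacency): (leaf)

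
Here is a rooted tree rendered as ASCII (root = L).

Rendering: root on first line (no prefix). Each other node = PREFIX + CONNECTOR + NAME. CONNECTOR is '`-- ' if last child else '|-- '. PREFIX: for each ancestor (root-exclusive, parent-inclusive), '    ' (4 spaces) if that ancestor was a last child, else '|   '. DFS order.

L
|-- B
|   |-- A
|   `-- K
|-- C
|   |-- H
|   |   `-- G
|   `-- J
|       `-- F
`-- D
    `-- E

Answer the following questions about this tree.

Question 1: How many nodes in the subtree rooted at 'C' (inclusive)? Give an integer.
Subtree rooted at C contains: C, F, G, H, J
Count = 5

Answer: 5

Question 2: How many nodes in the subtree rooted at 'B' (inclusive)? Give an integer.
Answer: 3

Derivation:
Subtree rooted at B contains: A, B, K
Count = 3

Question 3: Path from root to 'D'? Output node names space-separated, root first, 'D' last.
Answer: L D

Derivation:
Walk down from root: L -> D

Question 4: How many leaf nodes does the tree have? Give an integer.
Leaves (nodes with no children): A, E, F, G, K

Answer: 5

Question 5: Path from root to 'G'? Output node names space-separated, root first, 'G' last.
Answer: L C H G

Derivation:
Walk down from root: L -> C -> H -> G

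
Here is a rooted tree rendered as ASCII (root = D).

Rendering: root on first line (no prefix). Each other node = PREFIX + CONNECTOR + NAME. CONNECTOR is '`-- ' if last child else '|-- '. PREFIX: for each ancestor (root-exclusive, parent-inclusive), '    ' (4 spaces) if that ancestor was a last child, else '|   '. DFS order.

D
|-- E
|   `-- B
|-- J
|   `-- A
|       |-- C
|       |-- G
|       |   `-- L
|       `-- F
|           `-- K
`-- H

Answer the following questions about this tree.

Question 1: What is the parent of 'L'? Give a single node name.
Answer: G

Derivation:
Scan adjacency: L appears as child of G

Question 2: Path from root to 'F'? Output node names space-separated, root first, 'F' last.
Walk down from root: D -> J -> A -> F

Answer: D J A F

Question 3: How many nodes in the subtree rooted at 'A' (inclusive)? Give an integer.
Answer: 6

Derivation:
Subtree rooted at A contains: A, C, F, G, K, L
Count = 6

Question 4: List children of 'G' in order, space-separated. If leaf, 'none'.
Answer: L

Derivation:
Node G's children (from adjacency): L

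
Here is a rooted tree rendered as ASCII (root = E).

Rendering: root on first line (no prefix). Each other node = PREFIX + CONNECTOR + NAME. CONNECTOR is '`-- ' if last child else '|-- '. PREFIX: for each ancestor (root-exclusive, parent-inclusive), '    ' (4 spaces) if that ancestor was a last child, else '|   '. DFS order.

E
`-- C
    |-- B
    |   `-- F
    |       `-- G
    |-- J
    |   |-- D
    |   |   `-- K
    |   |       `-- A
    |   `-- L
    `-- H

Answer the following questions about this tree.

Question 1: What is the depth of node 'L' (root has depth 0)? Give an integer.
Answer: 3

Derivation:
Path from root to L: E -> C -> J -> L
Depth = number of edges = 3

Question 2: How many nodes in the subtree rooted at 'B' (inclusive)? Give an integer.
Answer: 3

Derivation:
Subtree rooted at B contains: B, F, G
Count = 3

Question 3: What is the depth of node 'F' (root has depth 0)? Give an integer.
Answer: 3

Derivation:
Path from root to F: E -> C -> B -> F
Depth = number of edges = 3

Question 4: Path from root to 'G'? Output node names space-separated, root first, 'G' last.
Answer: E C B F G

Derivation:
Walk down from root: E -> C -> B -> F -> G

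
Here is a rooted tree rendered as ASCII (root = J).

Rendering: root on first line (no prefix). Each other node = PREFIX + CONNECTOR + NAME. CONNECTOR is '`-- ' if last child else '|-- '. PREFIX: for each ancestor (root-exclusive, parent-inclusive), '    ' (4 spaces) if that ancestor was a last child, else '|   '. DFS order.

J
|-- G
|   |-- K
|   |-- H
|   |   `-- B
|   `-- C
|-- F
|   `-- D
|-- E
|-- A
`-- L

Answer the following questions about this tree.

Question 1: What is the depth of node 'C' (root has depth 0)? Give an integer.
Answer: 2

Derivation:
Path from root to C: J -> G -> C
Depth = number of edges = 2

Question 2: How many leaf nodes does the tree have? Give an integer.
Answer: 7

Derivation:
Leaves (nodes with no children): A, B, C, D, E, K, L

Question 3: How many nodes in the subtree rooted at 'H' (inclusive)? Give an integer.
Subtree rooted at H contains: B, H
Count = 2

Answer: 2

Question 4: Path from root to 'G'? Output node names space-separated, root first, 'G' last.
Walk down from root: J -> G

Answer: J G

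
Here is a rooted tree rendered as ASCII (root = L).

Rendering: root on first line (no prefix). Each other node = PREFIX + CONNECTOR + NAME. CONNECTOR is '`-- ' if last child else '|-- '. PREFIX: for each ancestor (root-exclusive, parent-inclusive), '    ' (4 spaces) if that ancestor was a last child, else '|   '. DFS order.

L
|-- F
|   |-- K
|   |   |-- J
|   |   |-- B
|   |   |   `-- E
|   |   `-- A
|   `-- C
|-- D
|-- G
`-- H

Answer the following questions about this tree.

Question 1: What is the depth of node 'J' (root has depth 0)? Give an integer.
Answer: 3

Derivation:
Path from root to J: L -> F -> K -> J
Depth = number of edges = 3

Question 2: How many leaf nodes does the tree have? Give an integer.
Leaves (nodes with no children): A, C, D, E, G, H, J

Answer: 7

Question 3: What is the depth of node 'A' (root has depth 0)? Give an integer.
Path from root to A: L -> F -> K -> A
Depth = number of edges = 3

Answer: 3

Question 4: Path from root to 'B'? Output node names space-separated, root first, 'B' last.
Walk down from root: L -> F -> K -> B

Answer: L F K B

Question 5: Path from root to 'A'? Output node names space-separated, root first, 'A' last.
Answer: L F K A

Derivation:
Walk down from root: L -> F -> K -> A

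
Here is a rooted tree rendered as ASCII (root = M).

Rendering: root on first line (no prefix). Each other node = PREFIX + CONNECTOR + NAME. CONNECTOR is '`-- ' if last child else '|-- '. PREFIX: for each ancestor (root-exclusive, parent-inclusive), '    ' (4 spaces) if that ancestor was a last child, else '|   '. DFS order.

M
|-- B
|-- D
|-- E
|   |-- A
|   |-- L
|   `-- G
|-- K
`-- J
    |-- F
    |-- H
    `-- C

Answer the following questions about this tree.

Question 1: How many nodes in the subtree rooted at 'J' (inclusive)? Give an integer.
Answer: 4

Derivation:
Subtree rooted at J contains: C, F, H, J
Count = 4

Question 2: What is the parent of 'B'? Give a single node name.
Answer: M

Derivation:
Scan adjacency: B appears as child of M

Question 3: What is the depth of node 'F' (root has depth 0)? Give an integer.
Answer: 2

Derivation:
Path from root to F: M -> J -> F
Depth = number of edges = 2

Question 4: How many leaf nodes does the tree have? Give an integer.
Answer: 9

Derivation:
Leaves (nodes with no children): A, B, C, D, F, G, H, K, L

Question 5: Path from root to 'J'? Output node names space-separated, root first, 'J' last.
Answer: M J

Derivation:
Walk down from root: M -> J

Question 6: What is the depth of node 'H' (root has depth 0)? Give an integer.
Answer: 2

Derivation:
Path from root to H: M -> J -> H
Depth = number of edges = 2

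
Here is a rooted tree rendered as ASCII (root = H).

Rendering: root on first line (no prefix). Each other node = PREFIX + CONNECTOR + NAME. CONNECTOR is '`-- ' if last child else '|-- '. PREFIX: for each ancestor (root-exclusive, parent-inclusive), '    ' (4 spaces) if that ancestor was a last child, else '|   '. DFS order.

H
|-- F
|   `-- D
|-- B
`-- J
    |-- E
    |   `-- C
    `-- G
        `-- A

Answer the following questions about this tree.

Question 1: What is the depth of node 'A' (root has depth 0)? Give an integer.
Answer: 3

Derivation:
Path from root to A: H -> J -> G -> A
Depth = number of edges = 3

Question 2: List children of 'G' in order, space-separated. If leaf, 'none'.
Node G's children (from adjacency): A

Answer: A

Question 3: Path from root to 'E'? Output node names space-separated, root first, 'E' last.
Answer: H J E

Derivation:
Walk down from root: H -> J -> E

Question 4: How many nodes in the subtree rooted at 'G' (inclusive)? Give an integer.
Answer: 2

Derivation:
Subtree rooted at G contains: A, G
Count = 2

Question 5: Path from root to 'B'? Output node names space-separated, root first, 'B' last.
Answer: H B

Derivation:
Walk down from root: H -> B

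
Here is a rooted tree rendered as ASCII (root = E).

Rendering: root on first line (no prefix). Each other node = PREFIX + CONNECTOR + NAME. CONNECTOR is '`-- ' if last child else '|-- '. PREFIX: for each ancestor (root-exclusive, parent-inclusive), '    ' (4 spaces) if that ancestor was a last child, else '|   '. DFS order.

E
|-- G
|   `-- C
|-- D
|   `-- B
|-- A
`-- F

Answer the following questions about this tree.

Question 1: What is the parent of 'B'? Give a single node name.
Answer: D

Derivation:
Scan adjacency: B appears as child of D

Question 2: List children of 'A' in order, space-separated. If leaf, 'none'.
Answer: none

Derivation:
Node A's children (from adjacency): (leaf)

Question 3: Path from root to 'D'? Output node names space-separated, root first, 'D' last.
Walk down from root: E -> D

Answer: E D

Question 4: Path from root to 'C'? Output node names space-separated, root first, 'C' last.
Answer: E G C

Derivation:
Walk down from root: E -> G -> C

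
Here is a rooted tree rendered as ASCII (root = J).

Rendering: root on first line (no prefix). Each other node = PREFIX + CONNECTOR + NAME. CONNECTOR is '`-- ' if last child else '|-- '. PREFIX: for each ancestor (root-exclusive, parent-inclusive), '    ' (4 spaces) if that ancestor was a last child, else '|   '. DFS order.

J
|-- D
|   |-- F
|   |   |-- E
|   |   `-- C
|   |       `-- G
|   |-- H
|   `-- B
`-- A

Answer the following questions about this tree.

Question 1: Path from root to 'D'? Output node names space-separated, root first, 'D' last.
Walk down from root: J -> D

Answer: J D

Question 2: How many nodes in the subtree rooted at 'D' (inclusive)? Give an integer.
Subtree rooted at D contains: B, C, D, E, F, G, H
Count = 7

Answer: 7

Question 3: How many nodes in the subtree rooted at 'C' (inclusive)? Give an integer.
Subtree rooted at C contains: C, G
Count = 2

Answer: 2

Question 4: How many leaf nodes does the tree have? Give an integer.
Leaves (nodes with no children): A, B, E, G, H

Answer: 5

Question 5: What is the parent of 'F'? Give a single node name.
Answer: D

Derivation:
Scan adjacency: F appears as child of D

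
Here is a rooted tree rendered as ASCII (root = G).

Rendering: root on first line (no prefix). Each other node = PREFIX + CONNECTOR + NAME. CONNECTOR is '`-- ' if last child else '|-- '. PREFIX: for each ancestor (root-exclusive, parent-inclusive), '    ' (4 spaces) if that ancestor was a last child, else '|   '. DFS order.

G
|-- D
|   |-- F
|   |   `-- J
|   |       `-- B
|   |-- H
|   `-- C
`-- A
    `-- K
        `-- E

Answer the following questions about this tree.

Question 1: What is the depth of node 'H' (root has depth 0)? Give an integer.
Path from root to H: G -> D -> H
Depth = number of edges = 2

Answer: 2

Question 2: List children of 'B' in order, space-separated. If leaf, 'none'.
Answer: none

Derivation:
Node B's children (from adjacency): (leaf)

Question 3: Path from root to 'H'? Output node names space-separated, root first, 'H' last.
Answer: G D H

Derivation:
Walk down from root: G -> D -> H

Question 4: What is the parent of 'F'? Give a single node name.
Scan adjacency: F appears as child of D

Answer: D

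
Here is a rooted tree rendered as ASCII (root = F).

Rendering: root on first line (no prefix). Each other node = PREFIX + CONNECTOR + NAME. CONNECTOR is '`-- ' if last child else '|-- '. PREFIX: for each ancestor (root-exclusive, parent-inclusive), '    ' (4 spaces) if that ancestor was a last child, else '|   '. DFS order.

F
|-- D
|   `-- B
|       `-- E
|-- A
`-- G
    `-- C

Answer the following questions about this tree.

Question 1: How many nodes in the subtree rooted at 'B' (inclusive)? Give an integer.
Answer: 2

Derivation:
Subtree rooted at B contains: B, E
Count = 2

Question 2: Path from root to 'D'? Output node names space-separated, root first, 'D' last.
Walk down from root: F -> D

Answer: F D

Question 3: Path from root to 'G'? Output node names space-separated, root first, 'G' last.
Answer: F G

Derivation:
Walk down from root: F -> G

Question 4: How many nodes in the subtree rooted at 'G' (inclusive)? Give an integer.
Answer: 2

Derivation:
Subtree rooted at G contains: C, G
Count = 2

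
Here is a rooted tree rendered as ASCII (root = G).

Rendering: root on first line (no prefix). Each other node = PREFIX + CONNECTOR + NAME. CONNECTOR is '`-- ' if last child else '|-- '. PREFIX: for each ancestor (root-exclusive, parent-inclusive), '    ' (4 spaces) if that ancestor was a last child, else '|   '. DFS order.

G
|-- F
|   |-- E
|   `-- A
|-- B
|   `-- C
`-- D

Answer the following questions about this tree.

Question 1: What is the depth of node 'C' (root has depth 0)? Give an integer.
Answer: 2

Derivation:
Path from root to C: G -> B -> C
Depth = number of edges = 2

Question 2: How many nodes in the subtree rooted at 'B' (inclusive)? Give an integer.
Answer: 2

Derivation:
Subtree rooted at B contains: B, C
Count = 2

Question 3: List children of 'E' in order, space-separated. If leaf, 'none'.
Answer: none

Derivation:
Node E's children (from adjacency): (leaf)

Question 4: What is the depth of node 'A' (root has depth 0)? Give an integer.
Path from root to A: G -> F -> A
Depth = number of edges = 2

Answer: 2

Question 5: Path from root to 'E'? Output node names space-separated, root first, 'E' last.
Walk down from root: G -> F -> E

Answer: G F E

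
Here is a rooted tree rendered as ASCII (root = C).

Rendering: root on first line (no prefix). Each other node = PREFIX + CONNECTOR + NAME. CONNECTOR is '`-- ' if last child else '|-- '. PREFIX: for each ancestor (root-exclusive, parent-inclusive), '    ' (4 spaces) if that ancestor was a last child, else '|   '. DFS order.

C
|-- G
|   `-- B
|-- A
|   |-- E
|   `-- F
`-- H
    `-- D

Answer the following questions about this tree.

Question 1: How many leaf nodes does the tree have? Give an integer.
Answer: 4

Derivation:
Leaves (nodes with no children): B, D, E, F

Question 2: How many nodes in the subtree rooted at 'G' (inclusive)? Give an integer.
Answer: 2

Derivation:
Subtree rooted at G contains: B, G
Count = 2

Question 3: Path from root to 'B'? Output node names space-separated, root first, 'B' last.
Walk down from root: C -> G -> B

Answer: C G B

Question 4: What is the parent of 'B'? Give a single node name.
Answer: G

Derivation:
Scan adjacency: B appears as child of G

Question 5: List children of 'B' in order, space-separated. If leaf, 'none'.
Answer: none

Derivation:
Node B's children (from adjacency): (leaf)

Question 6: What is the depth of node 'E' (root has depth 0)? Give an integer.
Answer: 2

Derivation:
Path from root to E: C -> A -> E
Depth = number of edges = 2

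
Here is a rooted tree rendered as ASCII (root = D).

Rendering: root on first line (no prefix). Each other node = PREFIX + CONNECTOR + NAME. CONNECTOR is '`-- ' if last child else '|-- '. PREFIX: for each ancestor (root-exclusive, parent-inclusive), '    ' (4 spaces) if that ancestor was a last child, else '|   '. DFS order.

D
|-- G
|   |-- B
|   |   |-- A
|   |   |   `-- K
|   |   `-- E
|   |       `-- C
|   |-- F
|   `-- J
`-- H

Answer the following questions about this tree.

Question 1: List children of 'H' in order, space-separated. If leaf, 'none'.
Node H's children (from adjacency): (leaf)

Answer: none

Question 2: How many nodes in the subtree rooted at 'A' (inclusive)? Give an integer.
Subtree rooted at A contains: A, K
Count = 2

Answer: 2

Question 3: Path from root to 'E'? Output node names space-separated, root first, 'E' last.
Answer: D G B E

Derivation:
Walk down from root: D -> G -> B -> E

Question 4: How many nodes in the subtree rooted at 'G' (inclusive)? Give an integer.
Answer: 8

Derivation:
Subtree rooted at G contains: A, B, C, E, F, G, J, K
Count = 8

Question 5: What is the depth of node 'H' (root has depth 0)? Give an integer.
Path from root to H: D -> H
Depth = number of edges = 1

Answer: 1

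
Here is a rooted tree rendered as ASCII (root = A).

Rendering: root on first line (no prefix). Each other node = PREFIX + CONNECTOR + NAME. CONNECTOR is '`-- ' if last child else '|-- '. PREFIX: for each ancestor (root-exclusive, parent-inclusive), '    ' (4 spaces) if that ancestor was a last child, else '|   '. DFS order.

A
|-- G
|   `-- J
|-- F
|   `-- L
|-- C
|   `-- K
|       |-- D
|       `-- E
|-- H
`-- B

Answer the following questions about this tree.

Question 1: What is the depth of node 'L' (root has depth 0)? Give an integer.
Path from root to L: A -> F -> L
Depth = number of edges = 2

Answer: 2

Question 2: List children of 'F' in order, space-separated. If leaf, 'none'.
Node F's children (from adjacency): L

Answer: L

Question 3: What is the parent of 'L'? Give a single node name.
Scan adjacency: L appears as child of F

Answer: F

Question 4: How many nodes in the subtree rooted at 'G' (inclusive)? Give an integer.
Answer: 2

Derivation:
Subtree rooted at G contains: G, J
Count = 2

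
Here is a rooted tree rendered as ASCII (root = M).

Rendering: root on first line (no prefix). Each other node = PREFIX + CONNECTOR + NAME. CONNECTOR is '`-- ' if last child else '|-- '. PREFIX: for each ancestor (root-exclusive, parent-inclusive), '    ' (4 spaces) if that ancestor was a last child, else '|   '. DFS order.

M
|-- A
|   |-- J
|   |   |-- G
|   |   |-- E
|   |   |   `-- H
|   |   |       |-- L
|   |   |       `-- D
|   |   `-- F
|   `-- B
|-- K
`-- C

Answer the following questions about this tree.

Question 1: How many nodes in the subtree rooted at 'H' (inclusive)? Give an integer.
Subtree rooted at H contains: D, H, L
Count = 3

Answer: 3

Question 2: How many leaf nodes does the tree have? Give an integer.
Leaves (nodes with no children): B, C, D, F, G, K, L

Answer: 7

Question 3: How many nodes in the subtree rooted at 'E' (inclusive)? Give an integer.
Subtree rooted at E contains: D, E, H, L
Count = 4

Answer: 4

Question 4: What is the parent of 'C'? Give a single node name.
Answer: M

Derivation:
Scan adjacency: C appears as child of M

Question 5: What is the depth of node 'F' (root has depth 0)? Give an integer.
Path from root to F: M -> A -> J -> F
Depth = number of edges = 3

Answer: 3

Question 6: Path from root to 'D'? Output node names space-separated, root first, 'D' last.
Answer: M A J E H D

Derivation:
Walk down from root: M -> A -> J -> E -> H -> D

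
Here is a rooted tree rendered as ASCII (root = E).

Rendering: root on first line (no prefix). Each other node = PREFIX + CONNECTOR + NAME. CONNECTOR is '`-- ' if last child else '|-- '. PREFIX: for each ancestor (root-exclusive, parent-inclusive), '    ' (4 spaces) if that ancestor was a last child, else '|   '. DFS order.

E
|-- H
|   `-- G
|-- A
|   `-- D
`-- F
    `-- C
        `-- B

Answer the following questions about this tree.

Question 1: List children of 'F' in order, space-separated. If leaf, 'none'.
Answer: C

Derivation:
Node F's children (from adjacency): C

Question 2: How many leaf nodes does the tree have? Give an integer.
Leaves (nodes with no children): B, D, G

Answer: 3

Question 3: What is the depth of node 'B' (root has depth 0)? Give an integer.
Answer: 3

Derivation:
Path from root to B: E -> F -> C -> B
Depth = number of edges = 3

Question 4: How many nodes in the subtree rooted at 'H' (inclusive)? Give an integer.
Answer: 2

Derivation:
Subtree rooted at H contains: G, H
Count = 2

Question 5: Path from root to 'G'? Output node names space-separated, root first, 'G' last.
Answer: E H G

Derivation:
Walk down from root: E -> H -> G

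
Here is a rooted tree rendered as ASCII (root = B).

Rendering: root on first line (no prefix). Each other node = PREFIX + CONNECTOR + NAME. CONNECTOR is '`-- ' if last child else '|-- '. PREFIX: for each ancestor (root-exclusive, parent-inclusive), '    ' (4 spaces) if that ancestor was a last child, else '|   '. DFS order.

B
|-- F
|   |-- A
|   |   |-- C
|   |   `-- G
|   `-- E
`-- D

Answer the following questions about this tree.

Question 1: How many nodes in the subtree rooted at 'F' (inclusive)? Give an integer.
Subtree rooted at F contains: A, C, E, F, G
Count = 5

Answer: 5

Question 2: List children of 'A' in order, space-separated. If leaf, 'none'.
Node A's children (from adjacency): C, G

Answer: C G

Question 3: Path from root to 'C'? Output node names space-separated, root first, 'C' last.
Walk down from root: B -> F -> A -> C

Answer: B F A C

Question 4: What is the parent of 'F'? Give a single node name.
Scan adjacency: F appears as child of B

Answer: B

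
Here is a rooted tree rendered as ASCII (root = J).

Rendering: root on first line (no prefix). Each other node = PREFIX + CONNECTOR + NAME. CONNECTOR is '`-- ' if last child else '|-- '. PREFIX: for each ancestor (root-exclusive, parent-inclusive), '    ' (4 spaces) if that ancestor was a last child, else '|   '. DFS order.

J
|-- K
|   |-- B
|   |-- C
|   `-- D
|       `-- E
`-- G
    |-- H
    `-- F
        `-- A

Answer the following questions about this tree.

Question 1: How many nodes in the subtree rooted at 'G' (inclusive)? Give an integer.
Subtree rooted at G contains: A, F, G, H
Count = 4

Answer: 4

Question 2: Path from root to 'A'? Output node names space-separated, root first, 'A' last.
Answer: J G F A

Derivation:
Walk down from root: J -> G -> F -> A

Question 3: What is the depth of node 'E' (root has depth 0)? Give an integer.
Answer: 3

Derivation:
Path from root to E: J -> K -> D -> E
Depth = number of edges = 3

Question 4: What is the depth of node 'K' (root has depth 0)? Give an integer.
Path from root to K: J -> K
Depth = number of edges = 1

Answer: 1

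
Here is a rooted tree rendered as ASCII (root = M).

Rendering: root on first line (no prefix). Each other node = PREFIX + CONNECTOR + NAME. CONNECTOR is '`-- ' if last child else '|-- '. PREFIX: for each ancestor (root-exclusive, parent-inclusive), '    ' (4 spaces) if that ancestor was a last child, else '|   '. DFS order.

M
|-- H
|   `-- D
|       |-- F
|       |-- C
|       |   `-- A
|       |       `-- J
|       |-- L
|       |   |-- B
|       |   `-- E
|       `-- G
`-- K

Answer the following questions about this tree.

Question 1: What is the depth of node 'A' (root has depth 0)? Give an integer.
Answer: 4

Derivation:
Path from root to A: M -> H -> D -> C -> A
Depth = number of edges = 4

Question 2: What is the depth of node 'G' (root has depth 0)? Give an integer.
Path from root to G: M -> H -> D -> G
Depth = number of edges = 3

Answer: 3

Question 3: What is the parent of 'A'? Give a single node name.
Answer: C

Derivation:
Scan adjacency: A appears as child of C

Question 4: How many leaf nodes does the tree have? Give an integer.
Leaves (nodes with no children): B, E, F, G, J, K

Answer: 6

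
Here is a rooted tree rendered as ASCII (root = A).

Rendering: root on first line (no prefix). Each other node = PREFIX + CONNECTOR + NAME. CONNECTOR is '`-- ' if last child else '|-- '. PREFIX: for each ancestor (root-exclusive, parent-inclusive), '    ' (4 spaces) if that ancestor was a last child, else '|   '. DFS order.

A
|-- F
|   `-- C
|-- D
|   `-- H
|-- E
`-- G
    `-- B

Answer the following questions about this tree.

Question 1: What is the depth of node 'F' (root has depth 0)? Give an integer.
Path from root to F: A -> F
Depth = number of edges = 1

Answer: 1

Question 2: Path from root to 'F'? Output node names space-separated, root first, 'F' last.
Walk down from root: A -> F

Answer: A F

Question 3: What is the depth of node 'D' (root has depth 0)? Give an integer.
Path from root to D: A -> D
Depth = number of edges = 1

Answer: 1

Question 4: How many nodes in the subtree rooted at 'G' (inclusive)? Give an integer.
Answer: 2

Derivation:
Subtree rooted at G contains: B, G
Count = 2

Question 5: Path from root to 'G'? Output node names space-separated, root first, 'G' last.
Answer: A G

Derivation:
Walk down from root: A -> G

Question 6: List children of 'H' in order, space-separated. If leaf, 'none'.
Answer: none

Derivation:
Node H's children (from adjacency): (leaf)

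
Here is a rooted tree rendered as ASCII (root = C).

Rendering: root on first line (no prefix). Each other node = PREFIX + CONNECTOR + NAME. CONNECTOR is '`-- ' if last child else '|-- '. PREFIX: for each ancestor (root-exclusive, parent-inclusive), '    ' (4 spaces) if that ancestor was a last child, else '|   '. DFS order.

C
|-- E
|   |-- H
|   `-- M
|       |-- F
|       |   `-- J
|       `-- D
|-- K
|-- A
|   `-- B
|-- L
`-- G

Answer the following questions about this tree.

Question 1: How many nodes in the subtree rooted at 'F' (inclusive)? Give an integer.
Subtree rooted at F contains: F, J
Count = 2

Answer: 2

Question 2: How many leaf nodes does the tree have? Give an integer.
Leaves (nodes with no children): B, D, G, H, J, K, L

Answer: 7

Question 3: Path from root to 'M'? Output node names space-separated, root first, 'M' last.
Walk down from root: C -> E -> M

Answer: C E M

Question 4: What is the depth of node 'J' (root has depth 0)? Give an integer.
Path from root to J: C -> E -> M -> F -> J
Depth = number of edges = 4

Answer: 4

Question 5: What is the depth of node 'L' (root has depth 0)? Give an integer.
Answer: 1

Derivation:
Path from root to L: C -> L
Depth = number of edges = 1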